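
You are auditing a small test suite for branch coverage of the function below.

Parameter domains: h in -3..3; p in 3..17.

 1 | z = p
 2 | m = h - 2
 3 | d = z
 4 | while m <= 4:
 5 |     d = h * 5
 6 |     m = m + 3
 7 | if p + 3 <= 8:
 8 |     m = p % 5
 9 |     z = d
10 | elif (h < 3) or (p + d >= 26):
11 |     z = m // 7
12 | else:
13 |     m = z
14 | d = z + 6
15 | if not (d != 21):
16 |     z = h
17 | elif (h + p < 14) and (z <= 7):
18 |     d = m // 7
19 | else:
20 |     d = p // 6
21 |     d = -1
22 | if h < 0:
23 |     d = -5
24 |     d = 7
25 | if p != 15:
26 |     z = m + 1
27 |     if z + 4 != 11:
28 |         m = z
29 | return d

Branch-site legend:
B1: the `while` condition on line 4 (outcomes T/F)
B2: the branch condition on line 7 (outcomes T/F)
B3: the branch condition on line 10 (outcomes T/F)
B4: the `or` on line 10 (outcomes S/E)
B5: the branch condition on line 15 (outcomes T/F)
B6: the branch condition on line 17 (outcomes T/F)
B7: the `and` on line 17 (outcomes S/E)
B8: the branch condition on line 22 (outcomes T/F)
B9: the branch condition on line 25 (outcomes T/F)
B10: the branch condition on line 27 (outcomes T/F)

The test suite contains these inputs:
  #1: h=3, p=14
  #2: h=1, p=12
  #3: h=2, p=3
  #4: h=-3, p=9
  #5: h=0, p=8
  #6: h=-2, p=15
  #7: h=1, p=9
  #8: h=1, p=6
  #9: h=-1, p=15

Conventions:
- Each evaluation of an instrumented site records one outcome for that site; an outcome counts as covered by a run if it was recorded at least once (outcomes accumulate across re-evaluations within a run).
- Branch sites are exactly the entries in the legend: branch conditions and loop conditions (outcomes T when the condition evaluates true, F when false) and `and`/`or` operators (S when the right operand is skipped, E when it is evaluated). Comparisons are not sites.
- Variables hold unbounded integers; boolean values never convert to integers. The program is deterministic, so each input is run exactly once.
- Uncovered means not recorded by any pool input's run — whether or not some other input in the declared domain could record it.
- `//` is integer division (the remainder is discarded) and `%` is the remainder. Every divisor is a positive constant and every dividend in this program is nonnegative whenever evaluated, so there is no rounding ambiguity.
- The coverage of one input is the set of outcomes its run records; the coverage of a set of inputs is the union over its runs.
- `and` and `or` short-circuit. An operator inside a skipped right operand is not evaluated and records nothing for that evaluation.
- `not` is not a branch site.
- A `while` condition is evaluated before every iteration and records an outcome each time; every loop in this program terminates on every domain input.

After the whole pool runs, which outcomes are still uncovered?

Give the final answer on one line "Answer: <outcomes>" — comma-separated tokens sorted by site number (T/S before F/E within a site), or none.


input #1, h=3, p=14: outcomes B1=T, B1=F, B2=F, B3=T, B4=E, B5=F, B6=F, B7=S, B8=F, B9=T, B10=T
input #2, h=1, p=12: outcomes B1=T, B1=F, B2=F, B3=T, B4=S, B5=F, B6=T, B7=E, B8=F, B9=T, B10=T
input #3, h=2, p=3: outcomes B1=T, B1=F, B2=T, B5=F, B6=F, B7=E, B8=F, B9=T, B10=T
input #4, h=-3, p=9: outcomes B1=T, B1=F, B2=F, B3=T, B4=S, B5=F, B6=T, B7=E, B8=T, B9=T, B10=T
input #5, h=0, p=8: outcomes B1=T, B1=F, B2=F, B3=T, B4=S, B5=F, B6=T, B7=E, B8=F, B9=T, B10=T
input #6, h=-2, p=15: outcomes B1=T, B1=F, B2=F, B3=T, B4=S, B5=F, B6=T, B7=E, B8=T, B9=F
input #7, h=1, p=9: outcomes B1=T, B1=F, B2=F, B3=T, B4=S, B5=F, B6=T, B7=E, B8=F, B9=T, B10=T
input #8, h=1, p=6: outcomes B1=T, B1=F, B2=F, B3=T, B4=S, B5=F, B6=T, B7=E, B8=F, B9=T, B10=T
input #9, h=-1, p=15: outcomes B1=T, B1=F, B2=F, B3=T, B4=S, B5=F, B6=F, B7=S, B8=T, B9=F
union over the pool: B1=T, B1=F, B2=T, B2=F, B3=T, B4=S, B4=E, B5=F, B6=T, B6=F, B7=S, B7=E, B8=T, B8=F, B9=T, B9=F, B10=T
uncovered (3 of 20): B3=F, B5=T, B10=F
Answer: B3=F, B5=T, B10=F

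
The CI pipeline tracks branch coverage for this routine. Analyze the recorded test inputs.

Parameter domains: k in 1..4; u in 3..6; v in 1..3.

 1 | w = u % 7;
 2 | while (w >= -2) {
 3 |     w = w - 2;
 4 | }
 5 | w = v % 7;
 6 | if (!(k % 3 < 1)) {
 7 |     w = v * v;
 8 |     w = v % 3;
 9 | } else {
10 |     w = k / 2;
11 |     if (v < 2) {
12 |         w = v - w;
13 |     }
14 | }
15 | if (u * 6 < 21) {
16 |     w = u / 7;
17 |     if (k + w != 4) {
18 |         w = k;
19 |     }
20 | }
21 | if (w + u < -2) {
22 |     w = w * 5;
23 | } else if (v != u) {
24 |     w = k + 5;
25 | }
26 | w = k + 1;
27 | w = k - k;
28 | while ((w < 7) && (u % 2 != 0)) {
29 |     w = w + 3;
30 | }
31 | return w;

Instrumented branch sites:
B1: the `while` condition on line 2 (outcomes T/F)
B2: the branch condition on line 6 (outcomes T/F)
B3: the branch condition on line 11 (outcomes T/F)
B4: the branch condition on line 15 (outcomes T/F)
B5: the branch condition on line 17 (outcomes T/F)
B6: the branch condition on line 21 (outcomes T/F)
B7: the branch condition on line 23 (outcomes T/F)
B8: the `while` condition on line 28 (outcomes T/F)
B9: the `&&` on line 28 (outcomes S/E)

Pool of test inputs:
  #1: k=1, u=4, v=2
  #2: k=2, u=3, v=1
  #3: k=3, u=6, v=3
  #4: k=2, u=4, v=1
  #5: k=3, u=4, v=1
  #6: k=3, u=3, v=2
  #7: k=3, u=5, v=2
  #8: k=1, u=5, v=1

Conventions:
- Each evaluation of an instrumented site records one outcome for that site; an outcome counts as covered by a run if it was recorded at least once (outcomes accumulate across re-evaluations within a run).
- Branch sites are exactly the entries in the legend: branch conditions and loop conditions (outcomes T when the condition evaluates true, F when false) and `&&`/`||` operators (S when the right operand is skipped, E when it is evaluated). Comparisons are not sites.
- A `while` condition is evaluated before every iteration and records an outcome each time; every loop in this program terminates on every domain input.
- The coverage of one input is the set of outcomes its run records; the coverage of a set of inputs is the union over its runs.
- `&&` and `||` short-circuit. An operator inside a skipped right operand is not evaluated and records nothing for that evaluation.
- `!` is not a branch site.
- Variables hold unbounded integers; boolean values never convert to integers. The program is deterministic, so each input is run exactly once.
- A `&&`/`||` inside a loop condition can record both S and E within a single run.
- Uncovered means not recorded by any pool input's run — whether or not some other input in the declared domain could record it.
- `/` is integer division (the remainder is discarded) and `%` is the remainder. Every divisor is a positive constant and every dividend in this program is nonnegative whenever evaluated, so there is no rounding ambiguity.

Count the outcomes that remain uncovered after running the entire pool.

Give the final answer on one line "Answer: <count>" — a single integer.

#1 (k=1, u=4, v=2) -> B1->T, B1->T, B1->T, B1->T, B1->F, B2->T, B4->F, B6->F, B7->T, B9->E, B8->F; covered: B1=T, B1=F, B2=T, B4=F, B6=F, B7=T, B8=F, B9=E
#2 (k=2, u=3, v=1) -> B1->T, B1->T, B1->T, B1->F, B2->T, B4->T, B5->T, B6->F, B7->T, B9->E, B8->T, B9->E, B8->T, B9->E, ...; covered: B1=T, B1=F, B2=T, B4=T, B5=T, B6=F, B7=T, B8=T, B8=F, B9=S, B9=E
#3 (k=3, u=6, v=3) -> B1->T, B1->T, B1->T, B1->T, B1->T, B1->F, B2->F, B3->F, B4->F, B6->F, B7->T, B9->E, B8->F; covered: B1=T, B1=F, B2=F, B3=F, B4=F, B6=F, B7=T, B8=F, B9=E
#4 (k=2, u=4, v=1) -> B1->T, B1->T, B1->T, B1->T, B1->F, B2->T, B4->F, B6->F, B7->T, B9->E, B8->F; covered: B1=T, B1=F, B2=T, B4=F, B6=F, B7=T, B8=F, B9=E
#5 (k=3, u=4, v=1) -> B1->T, B1->T, B1->T, B1->T, B1->F, B2->F, B3->T, B4->F, B6->F, B7->T, B9->E, B8->F; covered: B1=T, B1=F, B2=F, B3=T, B4=F, B6=F, B7=T, B8=F, B9=E
#6 (k=3, u=3, v=2) -> B1->T, B1->T, B1->T, B1->F, B2->F, B3->F, B4->T, B5->T, B6->F, B7->T, B9->E, B8->T, B9->E, B8->T, ...; covered: B1=T, B1=F, B2=F, B3=F, B4=T, B5=T, B6=F, B7=T, B8=T, B8=F, B9=S, B9=E
#7 (k=3, u=5, v=2) -> B1->T, B1->T, B1->T, B1->T, B1->F, B2->F, B3->F, B4->F, B6->F, B7->T, B9->E, B8->T, B9->E, B8->T, ...; covered: B1=T, B1=F, B2=F, B3=F, B4=F, B6=F, B7=T, B8=T, B8=F, B9=S, B9=E
#8 (k=1, u=5, v=1) -> B1->T, B1->T, B1->T, B1->T, B1->F, B2->T, B4->F, B6->F, B7->T, B9->E, B8->T, B9->E, B8->T, B9->E, ...; covered: B1=T, B1=F, B2=T, B4=F, B6=F, B7=T, B8=T, B8=F, B9=S, B9=E
union over the pool: B1=T, B1=F, B2=T, B2=F, B3=T, B3=F, B4=T, B4=F, B5=T, B6=F, B7=T, B8=T, B8=F, B9=S, B9=E
uncovered (3 of 18): B5=F, B6=T, B7=F

Answer: 3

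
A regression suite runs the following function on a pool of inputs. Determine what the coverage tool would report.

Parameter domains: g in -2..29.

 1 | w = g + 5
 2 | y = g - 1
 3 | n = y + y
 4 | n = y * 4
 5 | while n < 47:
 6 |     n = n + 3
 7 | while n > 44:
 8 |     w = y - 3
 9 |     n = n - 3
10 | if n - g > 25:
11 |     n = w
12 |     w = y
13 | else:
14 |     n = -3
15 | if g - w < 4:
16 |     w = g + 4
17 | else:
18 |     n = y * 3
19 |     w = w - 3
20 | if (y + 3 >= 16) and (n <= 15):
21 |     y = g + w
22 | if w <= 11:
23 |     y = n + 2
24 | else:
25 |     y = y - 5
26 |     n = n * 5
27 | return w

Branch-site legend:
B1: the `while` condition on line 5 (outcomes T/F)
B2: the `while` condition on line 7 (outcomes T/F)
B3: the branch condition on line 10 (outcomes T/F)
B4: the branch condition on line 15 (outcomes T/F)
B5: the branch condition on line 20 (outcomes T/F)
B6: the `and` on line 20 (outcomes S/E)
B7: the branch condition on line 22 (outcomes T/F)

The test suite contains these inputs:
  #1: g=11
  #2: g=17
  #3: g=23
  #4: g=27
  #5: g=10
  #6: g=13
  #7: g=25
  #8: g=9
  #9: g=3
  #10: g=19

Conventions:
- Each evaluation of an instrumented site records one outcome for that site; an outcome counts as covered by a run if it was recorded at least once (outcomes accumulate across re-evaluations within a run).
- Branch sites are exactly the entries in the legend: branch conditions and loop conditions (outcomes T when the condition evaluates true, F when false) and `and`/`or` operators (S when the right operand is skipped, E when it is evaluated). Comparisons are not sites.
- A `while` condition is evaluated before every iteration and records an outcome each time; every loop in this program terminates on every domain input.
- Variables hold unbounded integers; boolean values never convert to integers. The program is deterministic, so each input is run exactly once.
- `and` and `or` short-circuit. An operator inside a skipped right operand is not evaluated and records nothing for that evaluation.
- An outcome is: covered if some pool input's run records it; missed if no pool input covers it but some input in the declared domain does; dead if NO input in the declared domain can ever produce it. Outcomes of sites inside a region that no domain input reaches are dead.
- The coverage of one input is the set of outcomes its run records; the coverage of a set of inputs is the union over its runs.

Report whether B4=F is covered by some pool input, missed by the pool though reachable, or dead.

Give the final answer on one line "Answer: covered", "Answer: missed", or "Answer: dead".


B4=F is recorded by pool input(s) 3, 4, 7, 10 -> covered
Answer: covered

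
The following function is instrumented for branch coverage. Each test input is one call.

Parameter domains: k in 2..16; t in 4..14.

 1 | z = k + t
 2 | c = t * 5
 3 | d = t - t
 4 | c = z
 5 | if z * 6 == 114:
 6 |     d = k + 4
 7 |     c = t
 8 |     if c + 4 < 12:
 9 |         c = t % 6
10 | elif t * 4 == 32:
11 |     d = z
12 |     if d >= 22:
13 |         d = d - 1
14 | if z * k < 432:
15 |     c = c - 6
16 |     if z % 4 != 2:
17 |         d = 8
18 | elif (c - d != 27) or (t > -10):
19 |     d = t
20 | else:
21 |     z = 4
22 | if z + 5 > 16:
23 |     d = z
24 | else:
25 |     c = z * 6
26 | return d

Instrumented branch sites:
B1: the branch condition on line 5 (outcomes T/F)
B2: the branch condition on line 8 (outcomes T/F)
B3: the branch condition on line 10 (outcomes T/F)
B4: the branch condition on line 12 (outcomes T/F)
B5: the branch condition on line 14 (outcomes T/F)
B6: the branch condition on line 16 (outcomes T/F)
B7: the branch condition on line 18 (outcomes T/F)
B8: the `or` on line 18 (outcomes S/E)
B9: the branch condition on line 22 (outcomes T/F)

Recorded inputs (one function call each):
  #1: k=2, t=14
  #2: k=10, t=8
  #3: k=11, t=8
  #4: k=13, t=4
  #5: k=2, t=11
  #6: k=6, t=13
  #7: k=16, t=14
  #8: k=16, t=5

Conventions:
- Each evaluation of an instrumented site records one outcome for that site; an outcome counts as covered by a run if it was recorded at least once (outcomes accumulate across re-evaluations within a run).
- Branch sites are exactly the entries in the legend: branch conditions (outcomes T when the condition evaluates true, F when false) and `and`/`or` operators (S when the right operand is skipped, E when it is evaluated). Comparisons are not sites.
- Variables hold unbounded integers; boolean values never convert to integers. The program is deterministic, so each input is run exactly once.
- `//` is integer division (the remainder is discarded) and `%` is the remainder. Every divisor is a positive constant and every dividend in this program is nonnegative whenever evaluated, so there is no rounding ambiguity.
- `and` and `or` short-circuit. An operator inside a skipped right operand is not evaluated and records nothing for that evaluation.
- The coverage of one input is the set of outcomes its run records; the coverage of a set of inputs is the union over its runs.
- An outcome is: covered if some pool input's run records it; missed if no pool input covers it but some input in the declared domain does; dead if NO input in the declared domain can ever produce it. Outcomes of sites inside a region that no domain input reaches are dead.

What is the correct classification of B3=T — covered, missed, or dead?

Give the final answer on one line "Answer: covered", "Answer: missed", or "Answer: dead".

B3=T is recorded by pool input(s) 2 -> covered

Answer: covered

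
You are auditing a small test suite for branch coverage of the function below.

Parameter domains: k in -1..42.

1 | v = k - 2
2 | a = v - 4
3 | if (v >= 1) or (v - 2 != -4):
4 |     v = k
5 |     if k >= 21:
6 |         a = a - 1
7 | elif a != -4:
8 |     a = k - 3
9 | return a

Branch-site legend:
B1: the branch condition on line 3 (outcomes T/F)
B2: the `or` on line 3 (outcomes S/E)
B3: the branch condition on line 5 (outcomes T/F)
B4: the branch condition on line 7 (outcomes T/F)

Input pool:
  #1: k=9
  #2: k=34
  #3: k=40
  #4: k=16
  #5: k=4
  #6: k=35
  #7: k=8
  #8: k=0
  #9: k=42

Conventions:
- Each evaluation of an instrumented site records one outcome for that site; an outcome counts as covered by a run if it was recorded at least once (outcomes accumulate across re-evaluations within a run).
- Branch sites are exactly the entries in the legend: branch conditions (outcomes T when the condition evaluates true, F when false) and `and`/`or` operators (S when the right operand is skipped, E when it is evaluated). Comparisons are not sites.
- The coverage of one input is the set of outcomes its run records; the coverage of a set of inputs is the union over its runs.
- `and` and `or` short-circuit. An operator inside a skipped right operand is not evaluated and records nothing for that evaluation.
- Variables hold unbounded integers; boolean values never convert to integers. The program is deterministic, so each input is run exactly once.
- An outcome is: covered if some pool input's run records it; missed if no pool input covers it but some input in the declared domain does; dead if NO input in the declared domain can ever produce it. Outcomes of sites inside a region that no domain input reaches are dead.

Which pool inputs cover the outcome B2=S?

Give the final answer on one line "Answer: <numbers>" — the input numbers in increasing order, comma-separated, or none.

input #1 (k=9): produces B2=S
input #2 (k=34): produces B2=S
input #3 (k=40): produces B2=S
input #4 (k=16): produces B2=S
input #5 (k=4): produces B2=S
input #6 (k=35): produces B2=S
input #7 (k=8): produces B2=S
input #8 (k=0): does not produce B2=S
input #9 (k=42): produces B2=S

Answer: 1, 2, 3, 4, 5, 6, 7, 9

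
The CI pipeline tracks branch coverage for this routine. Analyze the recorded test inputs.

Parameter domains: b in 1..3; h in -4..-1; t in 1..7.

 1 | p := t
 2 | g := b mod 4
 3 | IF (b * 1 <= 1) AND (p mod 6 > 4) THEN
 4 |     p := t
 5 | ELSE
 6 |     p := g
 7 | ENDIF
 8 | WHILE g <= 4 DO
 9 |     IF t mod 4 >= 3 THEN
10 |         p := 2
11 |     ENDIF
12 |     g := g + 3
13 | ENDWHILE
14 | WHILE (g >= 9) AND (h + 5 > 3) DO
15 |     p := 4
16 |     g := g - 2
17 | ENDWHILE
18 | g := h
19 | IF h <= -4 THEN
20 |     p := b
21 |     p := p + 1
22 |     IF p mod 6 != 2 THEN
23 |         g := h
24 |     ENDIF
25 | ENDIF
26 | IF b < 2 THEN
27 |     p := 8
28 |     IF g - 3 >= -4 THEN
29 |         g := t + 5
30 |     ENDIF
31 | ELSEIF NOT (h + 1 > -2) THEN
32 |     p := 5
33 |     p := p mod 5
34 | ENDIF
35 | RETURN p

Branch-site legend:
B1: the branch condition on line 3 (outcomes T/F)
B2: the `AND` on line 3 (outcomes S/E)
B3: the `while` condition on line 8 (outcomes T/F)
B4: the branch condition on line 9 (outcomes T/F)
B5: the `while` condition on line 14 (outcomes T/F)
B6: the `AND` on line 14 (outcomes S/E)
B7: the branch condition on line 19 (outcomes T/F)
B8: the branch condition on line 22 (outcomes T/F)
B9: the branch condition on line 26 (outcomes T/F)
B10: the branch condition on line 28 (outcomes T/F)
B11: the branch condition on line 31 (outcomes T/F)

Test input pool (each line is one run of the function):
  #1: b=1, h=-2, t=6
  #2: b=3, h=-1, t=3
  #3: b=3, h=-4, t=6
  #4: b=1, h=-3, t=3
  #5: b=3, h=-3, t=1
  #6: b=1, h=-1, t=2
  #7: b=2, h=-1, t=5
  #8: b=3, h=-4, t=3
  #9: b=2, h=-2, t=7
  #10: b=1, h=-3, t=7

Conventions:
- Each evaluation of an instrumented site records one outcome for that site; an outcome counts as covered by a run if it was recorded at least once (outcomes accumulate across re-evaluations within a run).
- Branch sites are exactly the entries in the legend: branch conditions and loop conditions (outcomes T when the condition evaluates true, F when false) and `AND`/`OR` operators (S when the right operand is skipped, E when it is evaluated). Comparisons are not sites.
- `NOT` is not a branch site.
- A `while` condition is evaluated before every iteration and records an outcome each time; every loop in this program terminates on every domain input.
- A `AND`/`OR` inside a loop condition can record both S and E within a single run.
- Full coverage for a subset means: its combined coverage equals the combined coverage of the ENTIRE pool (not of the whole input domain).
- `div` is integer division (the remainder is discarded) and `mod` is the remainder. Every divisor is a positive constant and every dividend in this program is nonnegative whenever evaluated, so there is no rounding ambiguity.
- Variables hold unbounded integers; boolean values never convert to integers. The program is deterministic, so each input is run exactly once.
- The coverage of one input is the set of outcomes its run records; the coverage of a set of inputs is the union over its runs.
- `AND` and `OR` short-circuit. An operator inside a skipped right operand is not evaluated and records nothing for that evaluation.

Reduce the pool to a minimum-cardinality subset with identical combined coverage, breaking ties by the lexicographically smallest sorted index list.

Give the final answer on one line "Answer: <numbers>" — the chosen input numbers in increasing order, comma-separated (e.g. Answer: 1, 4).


test 1 (b=1, h=-2, t=6) fires B2->E, B1->F, B3->T, B4->F, B3->T, B4->F, B3->F, B6->S, B5->F, B7->F, B9->T, B10->F; hits B1=F, B2=E, B3=T, B3=F, B4=F, B5=F, B6=S, B7=F, B9=T, B10=F
test 2 (b=3, h=-1, t=3) fires B2->S, B1->F, B3->T, B4->T, B3->F, B6->S, B5->F, B7->F, B9->F, B11->F; hits B1=F, B2=S, B3=T, B3=F, B4=T, B5=F, B6=S, B7=F, B9=F, B11=F
test 3 (b=3, h=-4, t=6) fires B2->S, B1->F, B3->T, B4->F, B3->F, B6->S, B5->F, B7->T, B8->T, B9->F, B11->T; hits B1=F, B2=S, B3=T, B3=F, B4=F, B5=F, B6=S, B7=T, B8=T, B9=F, B11=T
test 4 (b=1, h=-3, t=3) fires B2->E, B1->F, B3->T, B4->T, B3->T, B4->T, B3->F, B6->S, B5->F, B7->F, B9->T, B10->F; hits B1=F, B2=E, B3=T, B3=F, B4=T, B5=F, B6=S, B7=F, B9=T, B10=F
test 5 (b=3, h=-3, t=1) fires B2->S, B1->F, B3->T, B4->F, B3->F, B6->S, B5->F, B7->F, B9->F, B11->T; hits B1=F, B2=S, B3=T, B3=F, B4=F, B5=F, B6=S, B7=F, B9=F, B11=T
test 6 (b=1, h=-1, t=2) fires B2->E, B1->F, B3->T, B4->F, B3->T, B4->F, B3->F, B6->S, B5->F, B7->F, B9->T, B10->T; hits B1=F, B2=E, B3=T, B3=F, B4=F, B5=F, B6=S, B7=F, B9=T, B10=T
test 7 (b=2, h=-1, t=5) fires B2->S, B1->F, B3->T, B4->F, B3->F, B6->S, B5->F, B7->F, B9->F, B11->F; hits B1=F, B2=S, B3=T, B3=F, B4=F, B5=F, B6=S, B7=F, B9=F, B11=F
test 8 (b=3, h=-4, t=3) fires B2->S, B1->F, B3->T, B4->T, B3->F, B6->S, B5->F, B7->T, B8->T, B9->F, B11->T; hits B1=F, B2=S, B3=T, B3=F, B4=T, B5=F, B6=S, B7=T, B8=T, B9=F, B11=T
test 9 (b=2, h=-2, t=7) fires B2->S, B1->F, B3->T, B4->T, B3->F, B6->S, B5->F, B7->F, B9->F, B11->F; hits B1=F, B2=S, B3=T, B3=F, B4=T, B5=F, B6=S, B7=F, B9=F, B11=F
test 10 (b=1, h=-3, t=7) fires B2->E, B1->F, B3->T, B4->T, B3->T, B4->T, B3->F, B6->S, B5->F, B7->F, B9->T, B10->F; hits B1=F, B2=E, B3=T, B3=F, B4=T, B5=F, B6=S, B7=F, B9=T, B10=F
together the pool reaches 18 outcomes: B1=F, B2=S, B2=E, B3=T, B3=F, B4=T, B4=F, B5=F, B6=S, B7=T, B7=F, B8=T, B9=T, B9=F, B10=T, B10=F, B11=T, B11=F
every size-1 subset falls short of the 18 outcomes (best: 11/18)
every size-2 subset falls short of the 18 outcomes (best: 16/18)
every size-3 subset falls short of the 18 outcomes (best: 17/18)
the canonical winner is {1, 2, 3, 6}: size 4, full 18-outcome coverage, earliest index list among size-4 covers
Answer: 1, 2, 3, 6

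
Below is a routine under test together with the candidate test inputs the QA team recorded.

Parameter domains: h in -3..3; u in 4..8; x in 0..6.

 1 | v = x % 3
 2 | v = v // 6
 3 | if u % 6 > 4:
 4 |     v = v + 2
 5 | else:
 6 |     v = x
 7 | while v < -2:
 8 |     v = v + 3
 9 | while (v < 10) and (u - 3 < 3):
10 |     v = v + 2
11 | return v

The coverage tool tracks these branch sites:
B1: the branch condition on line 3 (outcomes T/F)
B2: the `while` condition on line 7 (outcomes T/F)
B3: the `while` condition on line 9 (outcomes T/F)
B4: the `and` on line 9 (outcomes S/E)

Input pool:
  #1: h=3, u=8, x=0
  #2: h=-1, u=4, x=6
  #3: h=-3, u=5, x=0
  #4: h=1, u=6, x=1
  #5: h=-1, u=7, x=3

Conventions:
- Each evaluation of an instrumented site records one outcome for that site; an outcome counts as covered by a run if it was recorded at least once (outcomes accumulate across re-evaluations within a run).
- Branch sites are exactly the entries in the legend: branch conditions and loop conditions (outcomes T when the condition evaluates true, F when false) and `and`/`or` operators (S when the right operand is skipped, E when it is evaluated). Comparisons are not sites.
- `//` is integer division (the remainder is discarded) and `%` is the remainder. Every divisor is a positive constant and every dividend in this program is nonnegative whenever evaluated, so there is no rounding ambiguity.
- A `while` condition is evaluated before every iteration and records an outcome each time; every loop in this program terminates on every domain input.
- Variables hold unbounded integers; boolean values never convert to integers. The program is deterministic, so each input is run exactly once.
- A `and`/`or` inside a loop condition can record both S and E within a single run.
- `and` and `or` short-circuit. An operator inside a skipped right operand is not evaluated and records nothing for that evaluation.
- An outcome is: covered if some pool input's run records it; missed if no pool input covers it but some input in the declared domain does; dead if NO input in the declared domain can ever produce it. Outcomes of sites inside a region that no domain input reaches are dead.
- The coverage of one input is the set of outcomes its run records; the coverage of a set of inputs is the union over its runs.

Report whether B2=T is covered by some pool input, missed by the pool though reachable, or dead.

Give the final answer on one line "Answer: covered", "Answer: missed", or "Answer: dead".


no pool input records B2=T
checking all 245 inputs in the declared domain: B2=T is never recorded -> dead
Answer: dead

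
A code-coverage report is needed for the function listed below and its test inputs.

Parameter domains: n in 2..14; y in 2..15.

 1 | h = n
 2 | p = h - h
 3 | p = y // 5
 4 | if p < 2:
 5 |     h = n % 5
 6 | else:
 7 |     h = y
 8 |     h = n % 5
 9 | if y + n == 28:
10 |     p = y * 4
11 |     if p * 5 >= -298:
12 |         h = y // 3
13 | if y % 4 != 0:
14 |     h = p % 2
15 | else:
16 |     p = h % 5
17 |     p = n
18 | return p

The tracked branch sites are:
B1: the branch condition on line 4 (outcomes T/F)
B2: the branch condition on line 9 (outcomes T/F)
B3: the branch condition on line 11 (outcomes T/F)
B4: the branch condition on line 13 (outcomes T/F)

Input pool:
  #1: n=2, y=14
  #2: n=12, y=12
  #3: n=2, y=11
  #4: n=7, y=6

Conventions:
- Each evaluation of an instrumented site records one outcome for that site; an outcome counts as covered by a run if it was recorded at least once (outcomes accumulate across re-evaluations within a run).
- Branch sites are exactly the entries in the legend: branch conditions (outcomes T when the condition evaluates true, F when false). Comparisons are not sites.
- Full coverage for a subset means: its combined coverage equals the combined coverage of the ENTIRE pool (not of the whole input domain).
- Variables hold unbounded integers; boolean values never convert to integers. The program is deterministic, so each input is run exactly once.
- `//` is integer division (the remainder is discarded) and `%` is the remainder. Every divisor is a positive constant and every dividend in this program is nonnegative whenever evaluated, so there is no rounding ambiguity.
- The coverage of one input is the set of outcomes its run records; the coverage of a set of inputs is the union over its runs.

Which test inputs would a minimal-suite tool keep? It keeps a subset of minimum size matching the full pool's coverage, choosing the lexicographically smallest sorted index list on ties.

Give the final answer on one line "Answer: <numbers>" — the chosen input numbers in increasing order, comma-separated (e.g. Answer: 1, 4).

input #1, n=2, y=14: outcomes B1=F, B2=F, B4=T
input #2, n=12, y=12: outcomes B1=F, B2=F, B4=F
input #3, n=2, y=11: outcomes B1=F, B2=F, B4=T
input #4, n=7, y=6: outcomes B1=T, B2=F, B4=T
union over all inputs: B1=T, B1=F, B2=F, B4=T, B4=F (5 outcomes)
every size-1 subset falls short of the 5 outcomes (best: 3/5)
the canonical winner is {2, 4}: size 2, full 5-outcome coverage, earliest index list among size-2 covers

Answer: 2, 4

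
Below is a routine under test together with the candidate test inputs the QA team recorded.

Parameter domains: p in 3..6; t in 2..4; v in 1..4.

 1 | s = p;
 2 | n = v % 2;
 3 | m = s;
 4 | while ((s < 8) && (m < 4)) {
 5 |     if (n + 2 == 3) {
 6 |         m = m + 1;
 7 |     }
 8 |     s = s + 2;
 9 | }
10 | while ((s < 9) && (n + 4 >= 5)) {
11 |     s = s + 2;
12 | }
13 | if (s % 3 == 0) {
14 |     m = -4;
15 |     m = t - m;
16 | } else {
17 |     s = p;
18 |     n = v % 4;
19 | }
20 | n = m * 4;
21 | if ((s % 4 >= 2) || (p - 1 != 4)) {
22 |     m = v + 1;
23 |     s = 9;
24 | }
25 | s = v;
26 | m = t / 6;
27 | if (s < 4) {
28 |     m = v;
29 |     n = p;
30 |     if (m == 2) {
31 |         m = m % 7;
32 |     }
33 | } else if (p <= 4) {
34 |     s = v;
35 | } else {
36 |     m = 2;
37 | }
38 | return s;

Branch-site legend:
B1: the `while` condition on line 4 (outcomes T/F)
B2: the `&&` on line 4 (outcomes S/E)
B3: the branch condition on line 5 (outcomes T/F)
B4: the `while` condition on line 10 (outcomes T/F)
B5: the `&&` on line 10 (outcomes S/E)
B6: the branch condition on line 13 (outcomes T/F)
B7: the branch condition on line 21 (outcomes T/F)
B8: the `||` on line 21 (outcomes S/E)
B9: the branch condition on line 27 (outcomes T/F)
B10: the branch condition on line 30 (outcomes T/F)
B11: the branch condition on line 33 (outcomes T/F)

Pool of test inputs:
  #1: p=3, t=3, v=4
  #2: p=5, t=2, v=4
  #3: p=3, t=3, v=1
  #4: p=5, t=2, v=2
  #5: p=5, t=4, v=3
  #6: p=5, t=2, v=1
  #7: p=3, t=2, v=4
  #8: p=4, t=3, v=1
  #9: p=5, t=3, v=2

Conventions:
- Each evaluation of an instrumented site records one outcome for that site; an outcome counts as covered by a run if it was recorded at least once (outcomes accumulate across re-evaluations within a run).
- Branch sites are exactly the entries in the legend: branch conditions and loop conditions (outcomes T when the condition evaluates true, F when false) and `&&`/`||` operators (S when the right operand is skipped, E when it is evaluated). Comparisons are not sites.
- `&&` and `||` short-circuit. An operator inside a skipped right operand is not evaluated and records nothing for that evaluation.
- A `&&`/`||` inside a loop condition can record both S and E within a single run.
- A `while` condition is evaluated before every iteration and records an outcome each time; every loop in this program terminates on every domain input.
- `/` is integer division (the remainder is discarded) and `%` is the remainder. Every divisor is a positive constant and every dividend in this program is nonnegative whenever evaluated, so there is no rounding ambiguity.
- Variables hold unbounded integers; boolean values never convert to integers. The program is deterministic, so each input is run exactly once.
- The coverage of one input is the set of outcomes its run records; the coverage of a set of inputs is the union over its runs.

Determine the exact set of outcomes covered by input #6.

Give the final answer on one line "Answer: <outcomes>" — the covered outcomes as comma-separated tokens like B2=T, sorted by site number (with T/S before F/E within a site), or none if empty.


Event log for input #6 (p=5, t=2, v=1):
  B2->E, B1->F, B5->E, B4->T, B5->E, B4->T, B5->S, B4->F, B6->T, B8->E
  B7->F, B9->T, B10->F
as a set, this run covers: B1=F, B2=E, B4=T, B4=F, B5=S, B5=E, B6=T, B7=F, B8=E, B9=T, B10=F
Answer: B1=F, B2=E, B4=T, B4=F, B5=S, B5=E, B6=T, B7=F, B8=E, B9=T, B10=F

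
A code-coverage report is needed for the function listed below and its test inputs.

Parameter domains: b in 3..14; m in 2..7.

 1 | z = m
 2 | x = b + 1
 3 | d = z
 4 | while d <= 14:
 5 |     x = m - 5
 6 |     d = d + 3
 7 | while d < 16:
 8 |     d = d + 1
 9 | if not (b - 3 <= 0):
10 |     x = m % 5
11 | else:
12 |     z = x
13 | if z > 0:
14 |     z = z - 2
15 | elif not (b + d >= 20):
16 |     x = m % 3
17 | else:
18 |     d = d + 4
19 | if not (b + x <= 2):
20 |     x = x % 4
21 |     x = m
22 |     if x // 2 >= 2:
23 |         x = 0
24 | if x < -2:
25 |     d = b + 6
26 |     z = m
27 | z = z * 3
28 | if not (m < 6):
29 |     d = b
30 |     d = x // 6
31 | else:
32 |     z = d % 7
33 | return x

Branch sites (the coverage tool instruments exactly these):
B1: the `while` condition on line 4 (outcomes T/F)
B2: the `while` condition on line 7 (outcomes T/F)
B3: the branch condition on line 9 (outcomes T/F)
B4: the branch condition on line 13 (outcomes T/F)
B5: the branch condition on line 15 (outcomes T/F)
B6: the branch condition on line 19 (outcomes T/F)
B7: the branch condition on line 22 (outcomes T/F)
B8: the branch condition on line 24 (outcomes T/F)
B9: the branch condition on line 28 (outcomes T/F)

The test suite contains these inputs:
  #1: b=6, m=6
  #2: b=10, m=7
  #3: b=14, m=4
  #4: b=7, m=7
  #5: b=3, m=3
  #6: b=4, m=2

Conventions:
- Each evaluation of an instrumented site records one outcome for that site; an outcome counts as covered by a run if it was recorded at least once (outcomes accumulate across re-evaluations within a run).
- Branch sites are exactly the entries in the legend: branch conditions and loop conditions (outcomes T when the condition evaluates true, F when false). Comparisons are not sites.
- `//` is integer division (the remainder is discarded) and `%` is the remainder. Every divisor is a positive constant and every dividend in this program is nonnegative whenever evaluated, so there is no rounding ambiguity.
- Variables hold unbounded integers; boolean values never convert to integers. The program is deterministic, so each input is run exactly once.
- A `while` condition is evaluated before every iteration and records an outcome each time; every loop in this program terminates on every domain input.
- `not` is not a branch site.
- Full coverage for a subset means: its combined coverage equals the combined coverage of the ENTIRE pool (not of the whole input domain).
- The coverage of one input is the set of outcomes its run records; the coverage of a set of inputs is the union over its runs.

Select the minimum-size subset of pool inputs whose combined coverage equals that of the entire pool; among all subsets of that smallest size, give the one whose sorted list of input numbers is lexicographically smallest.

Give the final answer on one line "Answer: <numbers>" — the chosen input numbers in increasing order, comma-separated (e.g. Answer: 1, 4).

test 1 (b=6, m=6) hits B1=T, B1=F, B2=T, B2=F, B3=T, B4=T, B6=T, B7=T, B8=F, B9=T
test 2 (b=10, m=7) hits B1=T, B1=F, B2=F, B3=T, B4=T, B6=T, B7=T, B8=F, B9=T
test 3 (b=14, m=4) hits B1=T, B1=F, B2=F, B3=T, B4=T, B6=T, B7=T, B8=F, B9=F
test 4 (b=7, m=7) hits B1=T, B1=F, B2=F, B3=T, B4=T, B6=T, B7=T, B8=F, B9=T
test 5 (b=3, m=3) hits B1=T, B1=F, B2=T, B2=F, B3=F, B4=F, B5=T, B6=T, B7=F, B8=F, B9=F
test 6 (b=4, m=2) hits B1=T, B1=F, B2=F, B3=T, B4=T, B6=T, B7=F, B8=F, B9=F
the full pool covers 15 outcomes: B1=T, B1=F, B2=T, B2=F, B3=T, B3=F, B4=T, B4=F, B5=T, B6=T, B7=T, B7=F, B8=F, B9=T, B9=F
checked all size-1 subsets: none covers 15 outcomes (max 11/15)
inputs {1, 5} (size 2) cover everything; no size-2 subset with a lexicographically smaller index list covers all 15

Answer: 1, 5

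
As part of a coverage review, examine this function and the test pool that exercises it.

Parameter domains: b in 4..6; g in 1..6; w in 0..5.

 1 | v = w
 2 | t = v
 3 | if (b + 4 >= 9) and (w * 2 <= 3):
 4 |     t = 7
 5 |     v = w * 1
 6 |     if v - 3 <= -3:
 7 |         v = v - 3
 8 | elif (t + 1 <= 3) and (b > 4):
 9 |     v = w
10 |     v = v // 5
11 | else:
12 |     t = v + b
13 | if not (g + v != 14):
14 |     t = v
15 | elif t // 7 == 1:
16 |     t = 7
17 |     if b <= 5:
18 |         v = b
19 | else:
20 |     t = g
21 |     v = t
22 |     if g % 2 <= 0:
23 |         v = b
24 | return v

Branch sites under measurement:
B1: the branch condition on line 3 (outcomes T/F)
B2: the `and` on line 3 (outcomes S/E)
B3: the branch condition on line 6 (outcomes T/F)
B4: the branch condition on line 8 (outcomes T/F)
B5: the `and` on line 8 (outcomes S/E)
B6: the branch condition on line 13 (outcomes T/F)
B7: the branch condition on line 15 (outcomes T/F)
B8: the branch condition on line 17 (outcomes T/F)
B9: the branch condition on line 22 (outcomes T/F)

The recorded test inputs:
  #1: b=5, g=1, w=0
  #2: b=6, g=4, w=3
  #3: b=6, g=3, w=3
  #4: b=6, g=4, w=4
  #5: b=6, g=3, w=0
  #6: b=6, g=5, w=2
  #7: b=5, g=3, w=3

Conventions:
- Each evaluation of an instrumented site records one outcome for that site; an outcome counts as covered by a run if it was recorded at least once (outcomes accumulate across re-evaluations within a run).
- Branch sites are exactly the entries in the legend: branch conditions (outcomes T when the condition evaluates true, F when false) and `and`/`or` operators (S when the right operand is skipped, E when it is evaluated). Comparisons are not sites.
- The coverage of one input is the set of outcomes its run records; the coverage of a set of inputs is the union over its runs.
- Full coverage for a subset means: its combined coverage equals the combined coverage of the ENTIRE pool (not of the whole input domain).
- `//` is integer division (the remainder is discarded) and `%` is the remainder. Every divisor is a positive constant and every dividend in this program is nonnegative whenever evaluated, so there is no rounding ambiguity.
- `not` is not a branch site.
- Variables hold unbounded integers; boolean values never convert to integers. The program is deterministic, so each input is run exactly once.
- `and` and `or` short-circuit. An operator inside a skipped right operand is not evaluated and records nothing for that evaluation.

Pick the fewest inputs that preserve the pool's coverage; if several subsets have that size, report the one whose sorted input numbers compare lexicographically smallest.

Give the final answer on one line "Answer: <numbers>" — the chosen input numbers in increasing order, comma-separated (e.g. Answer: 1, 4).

input #1, b=5, g=1, w=0: outcomes B1=T, B2=E, B3=T, B6=F, B7=T, B8=T
input #2, b=6, g=4, w=3: outcomes B1=F, B2=E, B4=F, B5=S, B6=F, B7=T, B8=F
input #3, b=6, g=3, w=3: outcomes B1=F, B2=E, B4=F, B5=S, B6=F, B7=T, B8=F
input #4, b=6, g=4, w=4: outcomes B1=F, B2=E, B4=F, B5=S, B6=F, B7=T, B8=F
input #5, b=6, g=3, w=0: outcomes B1=T, B2=E, B3=T, B6=F, B7=T, B8=F
input #6, b=6, g=5, w=2: outcomes B1=F, B2=E, B4=T, B5=E, B6=F, B7=F, B9=F
input #7, b=5, g=3, w=3: outcomes B1=F, B2=E, B4=F, B5=S, B6=F, B7=T, B8=T
union over all inputs: B1=T, B1=F, B2=E, B3=T, B4=T, B4=F, B5=S, B5=E, B6=F, B7=T, B7=F, B8=T, B8=F, B9=F (14 outcomes)
size 1 is not enough: best union over all size-1 subsets is 7/14
size 2 is not enough: best union over all size-2 subsets is 11/14
size 3: inputs {1, 2, 6} cover all 14 outcomes, and no lexicographically smaller subset of this size does

Answer: 1, 2, 6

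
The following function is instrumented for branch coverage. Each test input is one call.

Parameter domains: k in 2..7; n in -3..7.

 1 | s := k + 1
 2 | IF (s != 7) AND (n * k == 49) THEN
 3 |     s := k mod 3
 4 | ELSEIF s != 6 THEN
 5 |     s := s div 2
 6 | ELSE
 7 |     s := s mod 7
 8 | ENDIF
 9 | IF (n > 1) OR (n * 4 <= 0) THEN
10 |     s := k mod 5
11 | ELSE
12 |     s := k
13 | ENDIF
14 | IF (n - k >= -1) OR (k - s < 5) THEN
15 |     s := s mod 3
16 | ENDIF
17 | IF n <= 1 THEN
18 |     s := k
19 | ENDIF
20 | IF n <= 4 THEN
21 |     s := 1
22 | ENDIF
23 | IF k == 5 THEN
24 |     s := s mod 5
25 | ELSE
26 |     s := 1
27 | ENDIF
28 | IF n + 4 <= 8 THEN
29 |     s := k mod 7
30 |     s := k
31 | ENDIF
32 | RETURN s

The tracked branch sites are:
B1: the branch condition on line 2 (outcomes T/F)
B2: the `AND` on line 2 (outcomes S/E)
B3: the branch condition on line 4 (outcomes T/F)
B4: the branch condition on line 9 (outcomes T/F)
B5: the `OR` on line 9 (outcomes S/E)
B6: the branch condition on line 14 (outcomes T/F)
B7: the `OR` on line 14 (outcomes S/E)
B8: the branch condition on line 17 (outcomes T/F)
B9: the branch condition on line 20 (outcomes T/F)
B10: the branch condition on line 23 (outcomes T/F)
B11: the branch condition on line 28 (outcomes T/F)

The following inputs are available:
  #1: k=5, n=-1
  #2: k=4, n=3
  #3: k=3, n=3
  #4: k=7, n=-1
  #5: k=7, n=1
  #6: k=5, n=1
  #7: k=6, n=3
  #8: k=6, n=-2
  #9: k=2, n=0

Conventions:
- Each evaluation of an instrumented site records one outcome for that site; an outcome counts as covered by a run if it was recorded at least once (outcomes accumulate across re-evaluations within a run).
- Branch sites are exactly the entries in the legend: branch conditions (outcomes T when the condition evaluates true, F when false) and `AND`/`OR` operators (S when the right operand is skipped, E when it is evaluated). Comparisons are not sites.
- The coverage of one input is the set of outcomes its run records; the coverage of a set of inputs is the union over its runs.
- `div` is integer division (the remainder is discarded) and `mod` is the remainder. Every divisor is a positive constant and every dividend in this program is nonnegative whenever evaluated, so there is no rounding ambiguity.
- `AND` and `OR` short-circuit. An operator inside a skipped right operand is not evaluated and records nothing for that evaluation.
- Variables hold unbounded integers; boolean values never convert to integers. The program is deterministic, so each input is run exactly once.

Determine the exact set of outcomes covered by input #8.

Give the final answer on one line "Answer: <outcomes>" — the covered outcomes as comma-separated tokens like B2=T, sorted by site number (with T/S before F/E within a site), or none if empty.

Event log for input #8 (k=6, n=-2):
  B2->S, B1->F, B3->T, B5->E, B4->T, B7->E, B6->F, B8->T, B9->T, B10->F
  B11->T
as a set, this run covers: B1=F, B2=S, B3=T, B4=T, B5=E, B6=F, B7=E, B8=T, B9=T, B10=F, B11=T

Answer: B1=F, B2=S, B3=T, B4=T, B5=E, B6=F, B7=E, B8=T, B9=T, B10=F, B11=T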